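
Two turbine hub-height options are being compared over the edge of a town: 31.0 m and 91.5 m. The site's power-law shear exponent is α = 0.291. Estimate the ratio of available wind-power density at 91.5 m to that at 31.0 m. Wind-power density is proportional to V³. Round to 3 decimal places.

2.573

Speed ratio: V_B/V_A = (z_B/z_A)^α = (91.5/31.0)^0.291 = (2.9516)^0.291 = 1.37021
Power-density ratio: P_B/P_A = (V_B/V_A)³ = (1.37021)³ = 2.57254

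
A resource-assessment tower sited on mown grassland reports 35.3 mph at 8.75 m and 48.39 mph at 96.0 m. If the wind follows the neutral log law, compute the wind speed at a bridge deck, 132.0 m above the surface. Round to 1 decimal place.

50.1 mph

Log law: V ∝ ln(z/z₀). From the pair, with r = V₁/V₂ = 0.72949,
ln z₀ = (ln z₁ − r·ln z₂)/(1 − r) = (2.1691 − 0.72949×4.5643)/0.27051 = -4.2904 → z₀ = 0.01370 m
V₃ = V₁ · ln(z₃/z₀)/ln(z₁/z₀) = 35.3 × 9.1732/6.4594 = 50.1303 mph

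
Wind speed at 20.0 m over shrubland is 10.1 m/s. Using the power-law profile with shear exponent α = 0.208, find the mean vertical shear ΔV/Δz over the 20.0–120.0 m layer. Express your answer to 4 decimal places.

0.0456 m/s/m

Power law: V₂ = V₁ · (z₂/z₁)^α = 10.1 × (6.0000)^0.208 = 14.6614 m/s
ΔV/Δz = (14.6614 − 10.1)/(120.0 − 20.0) = 4.5614/100.0000 = 0.04561 m/s/m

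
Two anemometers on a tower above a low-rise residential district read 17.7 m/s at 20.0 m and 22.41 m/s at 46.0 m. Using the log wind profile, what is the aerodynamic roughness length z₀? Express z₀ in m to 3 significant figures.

z₀ ≈ 0.874 m

Log law: V(z) ∝ ln(z/z₀). With r = V₁/V₂ = 17.7/22.41 = 0.78983,
r · ln(z₂/z₀) = ln(z₁/z₀) ⇒ ln z₀ = (ln z₁ − r·ln z₂)/(1 − r)
ln z₀ = (2.99573 − 0.78983×3.82864) / 0.21017 = -0.1343
z₀ = exp(-0.1343) = 0.8743 m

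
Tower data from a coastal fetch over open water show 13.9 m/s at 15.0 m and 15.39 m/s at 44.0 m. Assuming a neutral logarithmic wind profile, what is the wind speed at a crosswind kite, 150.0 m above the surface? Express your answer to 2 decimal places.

17.09 m/s

Log law: V ∝ ln(z/z₀). From the pair, with r = V₁/V₂ = 0.90318,
ln z₀ = (ln z₁ − r·ln z₂)/(1 − r) = (2.7081 − 0.90318×3.7842)/0.09682 = -7.3311 → z₀ = 0.0006549 m
V₃ = V₁ · ln(z₃/z₀)/ln(z₁/z₀) = 13.9 × 12.3417/10.0392 = 17.0881 m/s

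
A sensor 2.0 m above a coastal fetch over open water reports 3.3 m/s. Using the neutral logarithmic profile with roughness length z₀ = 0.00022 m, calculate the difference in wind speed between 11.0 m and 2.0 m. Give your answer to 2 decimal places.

0.62 m/s

Log law: V₂ = V₁ · ln(z₂/z₀)/ln(z₁/z₀) = 3.3 × 10.8198/9.1150 = 3.9172 m/s
ΔV = 3.9172 − 3.3 = 0.6172 m/s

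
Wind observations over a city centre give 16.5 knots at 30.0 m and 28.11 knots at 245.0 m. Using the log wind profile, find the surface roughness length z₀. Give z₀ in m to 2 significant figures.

z₀ ≈ 1.5 m

Log law: V(z) ∝ ln(z/z₀). With r = V₁/V₂ = 16.5/28.11 = 0.58698,
r · ln(z₂/z₀) = ln(z₁/z₀) ⇒ ln z₀ = (ln z₁ − r·ln z₂)/(1 − r)
ln z₀ = (3.40120 − 0.58698×5.50126) / 0.41302 = 0.4166
z₀ = exp(0.4166) = 1.517 m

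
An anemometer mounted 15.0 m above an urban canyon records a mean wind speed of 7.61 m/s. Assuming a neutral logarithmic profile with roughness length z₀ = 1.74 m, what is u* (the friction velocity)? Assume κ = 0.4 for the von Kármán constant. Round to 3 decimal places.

u* ≈ 1.413 m/s

Log law: V(z) = (u*/κ) · ln(z/z₀) ⇒ u* = κ · V / ln(z/z₀)
u* = 0.4 × 7.61 / ln(15.0/1.74) = 0.4 × 7.61 / 2.1542
   = 3.0440 / 2.1542 = 1.4131 m/s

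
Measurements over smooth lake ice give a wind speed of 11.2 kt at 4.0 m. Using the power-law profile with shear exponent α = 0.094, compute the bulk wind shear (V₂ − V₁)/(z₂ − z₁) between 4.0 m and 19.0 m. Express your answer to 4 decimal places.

Power law: V₂ = V₁ · (z₂/z₁)^α = 11.2 × (4.7500)^0.094 = 12.9666 kt
ΔV/Δz = (12.9666 − 11.2)/(19.0 − 4.0) = 1.7666/15.0000 = 0.11778 kt/m

0.1178 kt/m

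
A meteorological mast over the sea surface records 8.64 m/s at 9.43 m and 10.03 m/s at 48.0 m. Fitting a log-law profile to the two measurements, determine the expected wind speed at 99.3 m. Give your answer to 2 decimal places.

Log law: V ∝ ln(z/z₀). From the pair, with r = V₁/V₂ = 0.86142,
ln z₀ = (ln z₁ − r·ln z₂)/(1 − r) = (2.2439 − 0.86142×3.8712)/0.13858 = -7.8712 → z₀ = 0.0003816 m
V₃ = V₁ · ln(z₃/z₀)/ln(z₁/z₀) = 8.64 × 12.4693/10.1150 = 10.6509 m/s

10.65 m/s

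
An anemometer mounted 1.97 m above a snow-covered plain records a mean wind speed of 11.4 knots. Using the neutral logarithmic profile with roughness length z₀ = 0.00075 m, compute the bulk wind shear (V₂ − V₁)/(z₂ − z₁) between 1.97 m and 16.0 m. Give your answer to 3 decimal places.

0.216 knots/m

Log law: V₂ = V₁ · ln(z₂/z₀)/ln(z₁/z₀) = 11.4 × 9.9680/7.8735 = 14.4327 knots
ΔV/Δz = (14.4327 − 11.4)/(16.0 − 1.97) = 3.0327/14.0300 = 0.21616 knots/m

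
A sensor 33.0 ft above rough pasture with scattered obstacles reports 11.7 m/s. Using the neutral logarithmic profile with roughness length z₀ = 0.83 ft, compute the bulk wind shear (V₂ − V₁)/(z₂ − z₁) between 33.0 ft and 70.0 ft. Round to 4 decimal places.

0.0646 m/s/ft

Log law: V₂ = V₁ · ln(z₂/z₀)/ln(z₁/z₀) = 11.7 × 4.4348/3.6828 = 14.0890 m/s
ΔV/Δz = (14.0890 − 11.7)/(70.0 − 33.0) = 2.3890/37.0000 = 0.06457 m/s/ft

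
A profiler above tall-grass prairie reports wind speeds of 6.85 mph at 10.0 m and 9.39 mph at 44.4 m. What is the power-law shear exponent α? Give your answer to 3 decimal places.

α ≈ 0.212

Power law: V₂/V₁ = (z₂/z₁)^α ⇒ α = ln(V₂/V₁) / ln(z₂/z₁)
α = ln(9.39/6.85) / ln(44.4/10.0) = ln(1.3708) / ln(4.4400)
  = 0.31540 / 1.49065 = 0.21158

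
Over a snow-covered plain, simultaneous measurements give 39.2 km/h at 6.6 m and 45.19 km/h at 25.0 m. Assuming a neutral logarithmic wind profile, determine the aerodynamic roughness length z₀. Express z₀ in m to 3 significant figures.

Log law: V(z) ∝ ln(z/z₀). With r = V₁/V₂ = 39.2/45.19 = 0.86745,
r · ln(z₂/z₀) = ln(z₁/z₀) ⇒ ln z₀ = (ln z₁ − r·ln z₂)/(1 − r)
ln z₀ = (1.88707 − 0.86745×3.21888) / 0.13255 = -6.8286
z₀ = exp(-6.8286) = 0.001082 m

z₀ ≈ 0.00108 m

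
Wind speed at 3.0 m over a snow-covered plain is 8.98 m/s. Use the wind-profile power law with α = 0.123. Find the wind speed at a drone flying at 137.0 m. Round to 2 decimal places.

14.37 m/s

Power-law profile: V₂ = V₁ · (z₂/z₁)^α
V₂ = 8.98 × (137.0/3.0)^0.123 = 8.98 × (45.6667)^0.123
    = 8.98 × 1.6000 = 14.3684 m/s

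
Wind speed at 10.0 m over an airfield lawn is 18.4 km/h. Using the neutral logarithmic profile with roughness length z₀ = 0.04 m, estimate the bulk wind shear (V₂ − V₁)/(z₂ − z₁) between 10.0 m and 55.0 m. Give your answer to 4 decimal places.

Log law: V₂ = V₁ · ln(z₂/z₀)/ln(z₁/z₀) = 18.4 × 7.2262/5.5215 = 24.0810 km/h
ΔV/Δz = (24.0810 − 18.4)/(55.0 − 10.0) = 5.6810/45.0000 = 0.12624 km/h/m

0.1262 km/h/m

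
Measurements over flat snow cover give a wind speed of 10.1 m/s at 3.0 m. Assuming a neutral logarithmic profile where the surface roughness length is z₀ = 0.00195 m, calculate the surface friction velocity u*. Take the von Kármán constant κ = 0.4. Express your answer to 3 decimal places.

u* ≈ 0.551 m/s

Log law: V(z) = (u*/κ) · ln(z/z₀) ⇒ u* = κ · V / ln(z/z₀)
u* = 0.4 × 10.1 / ln(3.0/0.00195) = 0.4 × 10.1 / 7.3385
   = 4.0400 / 7.3385 = 0.5505 m/s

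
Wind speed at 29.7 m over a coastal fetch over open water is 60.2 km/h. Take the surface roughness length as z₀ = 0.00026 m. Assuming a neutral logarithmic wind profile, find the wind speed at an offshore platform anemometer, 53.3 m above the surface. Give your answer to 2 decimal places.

Log law: V(z) ∝ ln(z/z₀), so V₂/V₁ = ln(z₂/z₀) / ln(z₁/z₀).
ln(53.3/0.00026) = 12.2308, ln(29.7/0.00026) = 11.6460
V₂ = 60.2 × 12.2308/11.6460 = 60.2 × 1.0502 = 63.2229 km/h

63.22 km/h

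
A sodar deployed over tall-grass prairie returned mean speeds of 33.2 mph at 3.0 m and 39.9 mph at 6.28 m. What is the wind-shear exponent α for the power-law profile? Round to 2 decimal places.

α ≈ 0.25

Power law: V₂/V₁ = (z₂/z₁)^α ⇒ α = ln(V₂/V₁) / ln(z₂/z₁)
α = ln(39.9/33.2) / ln(6.28/3.0) = ln(1.2018) / ln(2.0933)
  = 0.18383 / 0.73876 = 0.24883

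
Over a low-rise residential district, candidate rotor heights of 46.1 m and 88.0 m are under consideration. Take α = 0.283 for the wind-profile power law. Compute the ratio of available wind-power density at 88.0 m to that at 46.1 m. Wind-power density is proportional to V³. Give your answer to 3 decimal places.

Speed ratio: V_B/V_A = (z_B/z_A)^α = (88.0/46.1)^0.283 = (1.9089)^0.283 = 1.20077
Power-density ratio: P_B/P_A = (V_B/V_A)³ = (1.20077)³ = 1.73135

1.731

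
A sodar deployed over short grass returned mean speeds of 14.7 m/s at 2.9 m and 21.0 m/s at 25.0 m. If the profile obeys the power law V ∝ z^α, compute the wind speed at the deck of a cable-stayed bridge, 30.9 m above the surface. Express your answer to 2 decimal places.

21.75 m/s

First find α: α = ln(V₂/V₁)/ln(z₂/z₁) = ln(21.0/14.7)/ln(25.0/2.9) = 0.35667/2.15417 = 0.1656
Extrapolate from 25.0 m to 30.9 m: V₃ = 21.0 × (30.9/25.0)^0.1656 = 21.0 × 1.0357 = 21.7498 m/s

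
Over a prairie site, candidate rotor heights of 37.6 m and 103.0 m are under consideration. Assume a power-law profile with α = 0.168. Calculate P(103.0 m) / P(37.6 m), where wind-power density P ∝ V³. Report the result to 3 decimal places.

1.662

Speed ratio: V_B/V_A = (z_B/z_A)^α = (103.0/37.6)^0.168 = (2.7394)^0.168 = 1.18447
Power-density ratio: P_B/P_A = (V_B/V_A)³ = (1.18447)³ = 1.66179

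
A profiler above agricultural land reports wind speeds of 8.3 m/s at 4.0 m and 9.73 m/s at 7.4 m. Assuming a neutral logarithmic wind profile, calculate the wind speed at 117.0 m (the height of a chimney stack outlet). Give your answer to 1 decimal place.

16.1 m/s

Log law: V ∝ ln(z/z₀). From the pair, with r = V₁/V₂ = 0.85303,
ln z₀ = (ln z₁ − r·ln z₂)/(1 − r) = (1.3863 − 0.85303×2.0015)/0.14697 = -2.1844 → z₀ = 0.1125 m
V₃ = V₁ · ln(z₃/z₀)/ln(z₁/z₀) = 8.3 × 6.9465/3.5707 = 16.1472 m/s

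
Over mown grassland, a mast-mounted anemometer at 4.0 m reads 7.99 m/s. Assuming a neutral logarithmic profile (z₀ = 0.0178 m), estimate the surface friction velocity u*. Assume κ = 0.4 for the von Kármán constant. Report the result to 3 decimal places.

u* ≈ 0.590 m/s

Log law: V(z) = (u*/κ) · ln(z/z₀) ⇒ u* = κ · V / ln(z/z₀)
u* = 0.4 × 7.99 / ln(4.0/0.0178) = 0.4 × 7.99 / 5.4149
   = 3.1960 / 5.4149 = 0.5902 m/s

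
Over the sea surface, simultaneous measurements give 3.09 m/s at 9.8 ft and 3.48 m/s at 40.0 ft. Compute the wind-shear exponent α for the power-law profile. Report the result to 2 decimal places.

Power law: V₂/V₁ = (z₂/z₁)^α ⇒ α = ln(V₂/V₁) / ln(z₂/z₁)
α = ln(3.48/3.09) / ln(40.0/9.8) = ln(1.1262) / ln(4.0816)
  = 0.11886 / 1.40650 = 0.08451

α ≈ 0.08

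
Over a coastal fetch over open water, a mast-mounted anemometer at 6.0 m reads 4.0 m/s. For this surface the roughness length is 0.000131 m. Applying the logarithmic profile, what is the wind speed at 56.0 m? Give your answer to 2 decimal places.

4.83 m/s

Log law: V(z) ∝ ln(z/z₀), so V₂/V₁ = ln(z₂/z₀) / ln(z₁/z₀).
ln(56.0/0.000131) = 12.9657, ln(6.0/0.000131) = 10.7321
V₂ = 4.0 × 12.9657/10.7321 = 4.0 × 1.2081 = 4.8325 m/s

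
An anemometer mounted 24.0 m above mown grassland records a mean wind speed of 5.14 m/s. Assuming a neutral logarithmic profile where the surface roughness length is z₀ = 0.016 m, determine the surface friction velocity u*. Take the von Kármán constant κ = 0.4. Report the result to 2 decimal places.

u* ≈ 0.28 m/s

Log law: V(z) = (u*/κ) · ln(z/z₀) ⇒ u* = κ · V / ln(z/z₀)
u* = 0.4 × 5.14 / ln(24.0/0.016) = 0.4 × 5.14 / 7.3132
   = 2.0560 / 7.3132 = 0.2811 m/s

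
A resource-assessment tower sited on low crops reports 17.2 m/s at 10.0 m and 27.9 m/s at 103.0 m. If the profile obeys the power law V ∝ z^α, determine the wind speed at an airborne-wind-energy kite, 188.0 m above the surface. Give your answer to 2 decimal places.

31.61 m/s

First find α: α = ln(V₂/V₁)/ln(z₂/z₁) = ln(27.9/17.2)/ln(103.0/10.0) = 0.48372/2.33214 = 0.2074
Extrapolate from 103.0 m to 188.0 m: V₃ = 27.9 × (188.0/103.0)^0.2074 = 27.9 × 1.1329 = 31.6086 m/s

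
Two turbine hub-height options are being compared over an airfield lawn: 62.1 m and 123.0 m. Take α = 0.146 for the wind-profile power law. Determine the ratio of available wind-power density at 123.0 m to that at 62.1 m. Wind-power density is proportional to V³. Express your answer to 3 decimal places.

1.349

Speed ratio: V_B/V_A = (z_B/z_A)^α = (123.0/62.1)^0.146 = (1.9807)^0.146 = 1.10493
Power-density ratio: P_B/P_A = (V_B/V_A)³ = (1.10493)³ = 1.34898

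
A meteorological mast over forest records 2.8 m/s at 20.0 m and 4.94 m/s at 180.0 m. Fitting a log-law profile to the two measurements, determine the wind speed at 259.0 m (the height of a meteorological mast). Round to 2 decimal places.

5.29 m/s

Log law: V ∝ ln(z/z₀). From the pair, with r = V₁/V₂ = 0.56680,
ln z₀ = (ln z₁ − r·ln z₂)/(1 − r) = (2.9957 − 0.56680×5.1930)/0.43320 = 0.1209 → z₀ = 1.128 m
V₃ = V₁ · ln(z₃/z₀)/ln(z₁/z₀) = 2.8 × 5.4360/2.8749 = 5.2944 m/s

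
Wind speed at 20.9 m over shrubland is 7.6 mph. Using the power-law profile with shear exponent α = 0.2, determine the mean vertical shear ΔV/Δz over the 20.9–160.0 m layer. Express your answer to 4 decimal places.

Power law: V₂ = V₁ · (z₂/z₁)^α = 7.6 × (7.6555)^0.2 = 11.4185 mph
ΔV/Δz = (11.4185 − 7.6)/(160.0 − 20.9) = 3.8185/139.1000 = 0.02745 mph/m

0.0275 mph/m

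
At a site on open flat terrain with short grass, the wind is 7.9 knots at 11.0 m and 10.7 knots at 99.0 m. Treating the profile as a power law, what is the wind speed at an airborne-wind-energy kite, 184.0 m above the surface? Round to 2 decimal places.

11.66 knots

First find α: α = ln(V₂/V₁)/ln(z₂/z₁) = ln(10.7/7.9)/ln(99.0/11.0) = 0.30338/2.19722 = 0.1381
Extrapolate from 99.0 m to 184.0 m: V₃ = 10.7 × (184.0/99.0)^0.1381 = 10.7 × 1.0893 = 11.6560 knots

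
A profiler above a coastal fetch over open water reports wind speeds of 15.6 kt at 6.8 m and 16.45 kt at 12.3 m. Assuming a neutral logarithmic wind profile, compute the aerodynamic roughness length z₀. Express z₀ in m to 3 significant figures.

z₀ ≈ 0.000128 m

Log law: V(z) ∝ ln(z/z₀). With r = V₁/V₂ = 15.6/16.45 = 0.94833,
r · ln(z₂/z₀) = ln(z₁/z₀) ⇒ ln z₀ = (ln z₁ − r·ln z₂)/(1 − r)
ln z₀ = (1.91692 − 0.94833×2.50960) / 0.05167 = -8.9604
z₀ = exp(-8.9604) = 0.0001284 m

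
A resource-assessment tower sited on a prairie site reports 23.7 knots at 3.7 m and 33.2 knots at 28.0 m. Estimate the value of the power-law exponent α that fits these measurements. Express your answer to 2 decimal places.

Power law: V₂/V₁ = (z₂/z₁)^α ⇒ α = ln(V₂/V₁) / ln(z₂/z₁)
α = ln(33.2/23.7) / ln(28.0/3.7) = ln(1.4008) / ln(7.5676)
  = 0.33707 / 2.02387 = 0.16655

α ≈ 0.17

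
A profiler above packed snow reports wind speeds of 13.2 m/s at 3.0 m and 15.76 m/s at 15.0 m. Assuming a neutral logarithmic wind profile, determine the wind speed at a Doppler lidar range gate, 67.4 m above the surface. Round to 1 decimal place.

18.2 m/s

Log law: V ∝ ln(z/z₀). From the pair, with r = V₁/V₂ = 0.83756,
ln z₀ = (ln z₁ − r·ln z₂)/(1 − r) = (1.0986 − 0.83756×2.7081)/0.16244 = -7.2001 → z₀ = 0.0007465 m
V₃ = V₁ · ln(z₃/z₀)/ln(z₁/z₀) = 13.2 × 11.4107/8.2987 = 18.1501 m/s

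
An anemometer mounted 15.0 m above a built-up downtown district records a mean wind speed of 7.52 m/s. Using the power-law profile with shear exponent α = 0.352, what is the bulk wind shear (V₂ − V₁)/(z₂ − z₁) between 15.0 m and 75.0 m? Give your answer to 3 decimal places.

Power law: V₂ = V₁ · (z₂/z₁)^α = 7.52 × (5.0000)^0.352 = 13.2512 m/s
ΔV/Δz = (13.2512 − 7.52)/(75.0 − 15.0) = 5.7312/60.0000 = 0.09552 m/s/m

0.096 m/s/m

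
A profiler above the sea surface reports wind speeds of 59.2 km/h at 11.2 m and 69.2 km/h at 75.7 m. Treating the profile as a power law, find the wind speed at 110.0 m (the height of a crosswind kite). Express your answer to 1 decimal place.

71.3 km/h

First find α: α = ln(V₂/V₁)/ln(z₂/z₁) = ln(69.2/59.2)/ln(75.7/11.2) = 0.15608/1.91086 = 0.0817
Extrapolate from 75.7 m to 110.0 m: V₃ = 69.2 × (110.0/75.7)^0.0817 = 69.2 × 1.0310 = 71.3448 km/h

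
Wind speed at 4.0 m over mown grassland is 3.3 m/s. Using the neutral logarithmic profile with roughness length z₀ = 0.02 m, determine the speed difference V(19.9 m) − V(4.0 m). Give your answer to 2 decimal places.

1.00 m/s

Log law: V₂ = V₁ · ln(z₂/z₀)/ln(z₁/z₀) = 3.3 × 6.9027/5.2983 = 4.2993 m/s
ΔV = 4.2993 − 3.3 = 0.9993 m/s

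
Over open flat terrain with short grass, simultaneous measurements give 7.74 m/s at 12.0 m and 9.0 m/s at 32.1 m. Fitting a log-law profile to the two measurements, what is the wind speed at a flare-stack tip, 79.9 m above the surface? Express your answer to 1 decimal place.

Log law: V ∝ ln(z/z₀). From the pair, with r = V₁/V₂ = 0.86000,
ln z₀ = (ln z₁ − r·ln z₂)/(1 − r) = (2.4849 − 0.86000×3.4689)/0.14000 = -3.5594 → z₀ = 0.02846 m
V₃ = V₁ · ln(z₃/z₀)/ln(z₁/z₀) = 7.74 × 7.9401/6.0443 = 10.1678 m/s

10.2 m/s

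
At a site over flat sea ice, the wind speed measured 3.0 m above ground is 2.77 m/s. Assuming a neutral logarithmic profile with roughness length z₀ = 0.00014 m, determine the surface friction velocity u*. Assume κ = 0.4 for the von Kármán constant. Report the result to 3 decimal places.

Log law: V(z) = (u*/κ) · ln(z/z₀) ⇒ u* = κ · V / ln(z/z₀)
u* = 0.4 × 2.77 / ln(3.0/0.00014) = 0.4 × 2.77 / 9.9725
   = 1.1080 / 9.9725 = 0.1111 m/s

u* ≈ 0.111 m/s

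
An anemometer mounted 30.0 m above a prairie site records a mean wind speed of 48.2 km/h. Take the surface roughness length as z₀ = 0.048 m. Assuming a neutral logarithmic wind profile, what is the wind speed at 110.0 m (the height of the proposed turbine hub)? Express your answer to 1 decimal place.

Log law: V(z) ∝ ln(z/z₀), so V₂/V₁ = ln(z₂/z₀) / ln(z₁/z₀).
ln(110.0/0.048) = 7.7370, ln(30.0/0.048) = 6.4378
V₂ = 48.2 × 7.7370/6.4378 = 48.2 × 1.2018 = 57.9278 km/h

57.9 km/h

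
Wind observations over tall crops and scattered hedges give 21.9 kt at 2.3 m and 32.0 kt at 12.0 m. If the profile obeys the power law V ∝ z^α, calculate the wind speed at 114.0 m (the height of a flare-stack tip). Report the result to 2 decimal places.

53.65 kt

First find α: α = ln(V₂/V₁)/ln(z₂/z₁) = ln(32.0/21.9)/ln(12.0/2.3) = 0.37925/1.65200 = 0.2296
Extrapolate from 12.0 m to 114.0 m: V₃ = 32.0 × (114.0/12.0)^0.2296 = 32.0 × 1.6767 = 53.6545 kt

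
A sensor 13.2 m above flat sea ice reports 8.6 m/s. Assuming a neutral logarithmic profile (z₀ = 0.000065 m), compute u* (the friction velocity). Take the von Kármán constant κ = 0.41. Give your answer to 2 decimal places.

Log law: V(z) = (u*/κ) · ln(z/z₀) ⇒ u* = κ · V / ln(z/z₀)
u* = 0.41 × 8.6 / ln(13.2/0.000065) = 0.41 × 8.6 / 12.2213
   = 3.5260 / 12.2213 = 0.2885 m/s

u* ≈ 0.29 m/s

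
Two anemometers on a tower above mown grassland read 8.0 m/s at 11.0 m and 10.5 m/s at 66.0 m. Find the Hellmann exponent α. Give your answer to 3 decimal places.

Power law: V₂/V₁ = (z₂/z₁)^α ⇒ α = ln(V₂/V₁) / ln(z₂/z₁)
α = ln(10.5/8.0) / ln(66.0/11.0) = ln(1.3125) / ln(6.0000)
  = 0.27193 / 1.79176 = 0.15177

α ≈ 0.152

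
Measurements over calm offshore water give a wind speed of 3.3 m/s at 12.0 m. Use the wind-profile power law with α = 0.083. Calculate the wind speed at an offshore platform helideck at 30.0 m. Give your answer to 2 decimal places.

3.56 m/s

Power-law profile: V₂ = V₁ · (z₂/z₁)^α
V₂ = 3.3 × (30.0/12.0)^0.083 = 3.3 × (2.5000)^0.083
    = 3.3 × 1.0790 = 3.5608 m/s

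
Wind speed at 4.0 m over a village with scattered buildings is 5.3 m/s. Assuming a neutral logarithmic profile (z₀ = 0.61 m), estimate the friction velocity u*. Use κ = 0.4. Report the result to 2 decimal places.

Log law: V(z) = (u*/κ) · ln(z/z₀) ⇒ u* = κ · V / ln(z/z₀)
u* = 0.4 × 5.3 / ln(4.0/0.61) = 0.4 × 5.3 / 1.8806
   = 2.1200 / 1.8806 = 1.1273 m/s

u* ≈ 1.13 m/s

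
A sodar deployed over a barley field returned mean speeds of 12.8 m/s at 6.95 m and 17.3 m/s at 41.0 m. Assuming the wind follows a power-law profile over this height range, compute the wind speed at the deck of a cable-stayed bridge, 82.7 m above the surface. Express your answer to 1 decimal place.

First find α: α = ln(V₂/V₁)/ln(z₂/z₁) = ln(17.3/12.8)/ln(41.0/6.95) = 0.30126/1.77483 = 0.1697
Extrapolate from 41.0 m to 82.7 m: V₃ = 17.3 × (82.7/41.0)^0.1697 = 17.3 × 1.1265 = 19.4881 m/s

19.5 m/s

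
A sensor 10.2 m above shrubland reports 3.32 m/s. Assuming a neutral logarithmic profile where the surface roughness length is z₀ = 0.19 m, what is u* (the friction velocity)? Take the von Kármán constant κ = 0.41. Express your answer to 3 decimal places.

u* ≈ 0.342 m/s

Log law: V(z) = (u*/κ) · ln(z/z₀) ⇒ u* = κ · V / ln(z/z₀)
u* = 0.41 × 3.32 / ln(10.2/0.19) = 0.41 × 3.32 / 3.9831
   = 1.3612 / 3.9831 = 0.3417 m/s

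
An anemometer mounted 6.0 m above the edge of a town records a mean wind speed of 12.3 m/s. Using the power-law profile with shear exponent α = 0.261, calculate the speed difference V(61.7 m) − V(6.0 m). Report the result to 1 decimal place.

10.3 m/s

Power law: V₂ = V₁ · (z₂/z₁)^α = 12.3 × (10.2833)^0.261 = 22.5981 m/s
ΔV = 22.5981 − 12.3 = 10.2981 m/s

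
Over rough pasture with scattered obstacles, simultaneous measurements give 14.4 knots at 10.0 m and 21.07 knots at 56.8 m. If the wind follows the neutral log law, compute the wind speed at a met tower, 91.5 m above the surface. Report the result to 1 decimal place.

22.9 knots

Log law: V ∝ ln(z/z₀). From the pair, with r = V₁/V₂ = 0.68344,
ln z₀ = (ln z₁ − r·ln z₂)/(1 − r) = (2.3026 − 0.68344×4.0395)/0.31656 = -1.4474 → z₀ = 0.2352 m
V₃ = V₁ · ln(z₃/z₀)/ln(z₁/z₀) = 14.4 × 5.9637/3.7499 = 22.9010 knots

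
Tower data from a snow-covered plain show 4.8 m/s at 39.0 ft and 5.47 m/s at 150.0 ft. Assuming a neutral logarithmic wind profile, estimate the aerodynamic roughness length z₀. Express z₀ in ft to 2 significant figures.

Log law: V(z) ∝ ln(z/z₀). With r = V₁/V₂ = 4.8/5.47 = 0.87751,
r · ln(z₂/z₀) = ln(z₁/z₀) ⇒ ln z₀ = (ln z₁ − r·ln z₂)/(1 − r)
ln z₀ = (3.66356 − 0.87751×5.01064) / 0.12249 = -5.9871
z₀ = exp(-5.9871) = 0.002511 ft

z₀ ≈ 0.0025 ft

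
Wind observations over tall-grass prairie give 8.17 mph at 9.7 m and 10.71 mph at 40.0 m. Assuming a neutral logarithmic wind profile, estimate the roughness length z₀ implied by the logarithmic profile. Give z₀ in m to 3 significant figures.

Log law: V(z) ∝ ln(z/z₀). With r = V₁/V₂ = 8.17/10.71 = 0.76284,
r · ln(z₂/z₀) = ln(z₁/z₀) ⇒ ln z₀ = (ln z₁ − r·ln z₂)/(1 − r)
ln z₀ = (2.27213 − 0.76284×3.68888) / 0.23716 = -2.2849
z₀ = exp(-2.2849) = 0.1018 m

z₀ ≈ 0.102 m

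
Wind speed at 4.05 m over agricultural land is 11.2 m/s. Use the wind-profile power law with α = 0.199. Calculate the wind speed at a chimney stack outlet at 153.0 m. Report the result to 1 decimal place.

Power-law profile: V₂ = V₁ · (z₂/z₁)^α
V₂ = 11.2 × (153.0/4.05)^0.199 = 11.2 × (37.7778)^0.199
    = 11.2 × 2.0600 = 23.0722 m/s

23.1 m/s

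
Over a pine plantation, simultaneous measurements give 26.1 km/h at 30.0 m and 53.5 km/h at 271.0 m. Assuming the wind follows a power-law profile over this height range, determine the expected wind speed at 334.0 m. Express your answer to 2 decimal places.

57.27 km/h

First find α: α = ln(V₂/V₁)/ln(z₂/z₁) = ln(53.5/26.1)/ln(271.0/30.0) = 0.71775/2.20092 = 0.3261
Extrapolate from 271.0 m to 334.0 m: V₃ = 53.5 × (334.0/271.0)^0.3261 = 53.5 × 1.0705 = 57.2740 km/h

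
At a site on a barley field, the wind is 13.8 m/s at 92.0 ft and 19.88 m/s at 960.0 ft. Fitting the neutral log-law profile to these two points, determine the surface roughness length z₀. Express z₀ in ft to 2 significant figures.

Log law: V(z) ∝ ln(z/z₀). With r = V₁/V₂ = 13.8/19.88 = 0.69416,
r · ln(z₂/z₀) = ln(z₁/z₀) ⇒ ln z₀ = (ln z₁ − r·ln z₂)/(1 − r)
ln z₀ = (4.52179 − 0.69416×6.86693) / 0.30584 = -0.8011
z₀ = exp(-0.8011) = 0.4488 ft

z₀ ≈ 0.45 ft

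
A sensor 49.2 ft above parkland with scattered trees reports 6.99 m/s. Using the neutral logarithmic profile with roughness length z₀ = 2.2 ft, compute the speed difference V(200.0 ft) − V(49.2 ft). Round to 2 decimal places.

Log law: V₂ = V₁ · ln(z₂/z₀)/ln(z₁/z₀) = 6.99 × 4.5099/3.1074 = 10.1447 m/s
ΔV = 10.1447 − 6.99 = 3.1547 m/s

3.15 m/s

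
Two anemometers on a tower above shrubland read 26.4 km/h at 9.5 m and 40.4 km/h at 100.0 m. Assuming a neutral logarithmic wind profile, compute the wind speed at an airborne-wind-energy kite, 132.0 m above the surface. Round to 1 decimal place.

42.1 km/h

Log law: V ∝ ln(z/z₀). From the pair, with r = V₁/V₂ = 0.65347,
ln z₀ = (ln z₁ − r·ln z₂)/(1 − r) = (2.2513 − 0.65347×4.6052)/0.34653 = -2.1875 → z₀ = 0.1122 m
V₃ = V₁ · ln(z₃/z₀)/ln(z₁/z₀) = 26.4 × 7.0703/4.4387 = 42.0513 km/h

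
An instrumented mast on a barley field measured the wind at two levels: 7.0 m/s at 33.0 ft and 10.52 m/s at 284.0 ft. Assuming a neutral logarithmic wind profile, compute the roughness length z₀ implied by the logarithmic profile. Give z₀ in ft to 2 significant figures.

z₀ ≈ 0.46 ft

Log law: V(z) ∝ ln(z/z₀). With r = V₁/V₂ = 7.0/10.52 = 0.66540,
r · ln(z₂/z₀) = ln(z₁/z₀) ⇒ ln z₀ = (ln z₁ − r·ln z₂)/(1 − r)
ln z₀ = (3.49651 − 0.66540×5.64897) / 0.33460 = -0.7840
z₀ = exp(-0.7840) = 0.4566 ft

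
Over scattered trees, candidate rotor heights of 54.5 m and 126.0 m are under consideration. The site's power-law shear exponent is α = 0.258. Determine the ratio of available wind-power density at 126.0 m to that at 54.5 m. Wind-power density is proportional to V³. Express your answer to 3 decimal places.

1.913

Speed ratio: V_B/V_A = (z_B/z_A)^α = (126.0/54.5)^0.258 = (2.3119)^0.258 = 1.24138
Power-density ratio: P_B/P_A = (V_B/V_A)³ = (1.24138)³ = 1.91300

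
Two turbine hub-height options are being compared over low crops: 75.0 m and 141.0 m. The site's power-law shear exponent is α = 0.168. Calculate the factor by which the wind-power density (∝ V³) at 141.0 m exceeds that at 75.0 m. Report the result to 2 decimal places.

1.37

Speed ratio: V_B/V_A = (z_B/z_A)^α = (141.0/75.0)^0.168 = (1.8800)^0.168 = 1.11188
Power-density ratio: P_B/P_A = (V_B/V_A)³ = (1.11188)³ = 1.37460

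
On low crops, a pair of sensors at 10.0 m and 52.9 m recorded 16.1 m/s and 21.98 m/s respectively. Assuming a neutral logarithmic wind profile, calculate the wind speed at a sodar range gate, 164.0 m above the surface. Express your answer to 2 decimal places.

25.97 m/s

Log law: V ∝ ln(z/z₀). From the pair, with r = V₁/V₂ = 0.73248,
ln z₀ = (ln z₁ − r·ln z₂)/(1 − r) = (2.3026 − 0.73248×3.9684)/0.26752 = -2.2586 → z₀ = 0.1045 m
V₃ = V₁ · ln(z₃/z₀)/ln(z₁/z₀) = 16.1 × 7.3585/4.5612 = 25.9738 m/s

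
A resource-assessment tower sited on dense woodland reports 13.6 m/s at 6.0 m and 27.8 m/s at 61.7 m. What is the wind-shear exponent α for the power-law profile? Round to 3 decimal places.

Power law: V₂/V₁ = (z₂/z₁)^α ⇒ α = ln(V₂/V₁) / ln(z₂/z₁)
α = ln(27.8/13.6) / ln(61.7/6.0) = ln(2.0441) / ln(10.2833)
  = 0.71497 / 2.33052 = 0.30678

α ≈ 0.307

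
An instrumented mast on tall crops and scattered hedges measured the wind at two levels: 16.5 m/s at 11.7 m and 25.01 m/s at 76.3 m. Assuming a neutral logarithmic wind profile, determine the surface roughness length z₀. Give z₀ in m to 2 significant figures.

Log law: V(z) ∝ ln(z/z₀). With r = V₁/V₂ = 16.5/25.01 = 0.65974,
r · ln(z₂/z₀) = ln(z₁/z₀) ⇒ ln z₀ = (ln z₁ − r·ln z₂)/(1 − r)
ln z₀ = (2.45959 − 0.65974×4.33467) / 0.34026 = -1.1760
z₀ = exp(-1.1760) = 0.3085 m

z₀ ≈ 0.31 m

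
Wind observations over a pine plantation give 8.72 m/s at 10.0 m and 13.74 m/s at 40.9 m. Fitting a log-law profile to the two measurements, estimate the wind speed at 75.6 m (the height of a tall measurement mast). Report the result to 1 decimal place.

15.9 m/s

Log law: V ∝ ln(z/z₀). From the pair, with r = V₁/V₂ = 0.63464,
ln z₀ = (ln z₁ − r·ln z₂)/(1 − r) = (2.3026 − 0.63464×3.7111)/0.36536 = -0.1441 → z₀ = 0.8658 m
V₃ = V₁ · ln(z₃/z₀)/ln(z₁/z₀) = 8.72 × 4.4696/2.4467 = 15.9294 m/s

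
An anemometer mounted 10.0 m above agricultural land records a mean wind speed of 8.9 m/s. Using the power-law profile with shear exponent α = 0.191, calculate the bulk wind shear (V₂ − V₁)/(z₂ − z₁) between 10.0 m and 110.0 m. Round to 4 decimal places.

0.0517 m/s/m

Power law: V₂ = V₁ · (z₂/z₁)^α = 8.9 × (11.0000)^0.191 = 14.0701 m/s
ΔV/Δz = (14.0701 − 8.9)/(110.0 − 10.0) = 5.1701/100.0000 = 0.05170 m/s/m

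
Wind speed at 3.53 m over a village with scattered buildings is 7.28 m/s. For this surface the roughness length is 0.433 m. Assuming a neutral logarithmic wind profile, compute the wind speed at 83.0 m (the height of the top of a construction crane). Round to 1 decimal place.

Log law: V(z) ∝ ln(z/z₀), so V₂/V₁ = ln(z₂/z₀) / ln(z₁/z₀).
ln(83.0/0.433) = 5.2559, ln(3.53/0.433) = 2.0983
V₂ = 7.28 × 5.2559/2.0983 = 7.28 × 2.5048 = 18.2349 m/s

18.2 m/s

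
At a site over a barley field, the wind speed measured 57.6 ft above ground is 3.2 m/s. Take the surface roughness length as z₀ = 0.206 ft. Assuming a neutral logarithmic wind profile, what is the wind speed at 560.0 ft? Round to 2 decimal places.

Log law: V(z) ∝ ln(z/z₀), so V₂/V₁ = ln(z₂/z₀) / ln(z₁/z₀).
ln(560.0/0.206) = 7.9078, ln(57.6/0.206) = 5.6334
V₂ = 3.2 × 7.9078/5.6334 = 3.2 × 1.4037 = 4.4920 m/s

4.49 m/s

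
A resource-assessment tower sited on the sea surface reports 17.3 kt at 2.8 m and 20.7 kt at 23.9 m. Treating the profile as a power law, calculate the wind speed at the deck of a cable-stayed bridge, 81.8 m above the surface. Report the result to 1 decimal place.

First find α: α = ln(V₂/V₁)/ln(z₂/z₁) = ln(20.7/17.3)/ln(23.9/2.8) = 0.17943/2.14426 = 0.0837
Extrapolate from 23.9 m to 81.8 m: V₃ = 20.7 × (81.8/23.9)^0.0837 = 20.7 × 1.1084 = 22.9448 kt

22.9 kt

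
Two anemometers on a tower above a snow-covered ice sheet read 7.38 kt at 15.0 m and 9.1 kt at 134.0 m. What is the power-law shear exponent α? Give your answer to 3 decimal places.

α ≈ 0.096

Power law: V₂/V₁ = (z₂/z₁)^α ⇒ α = ln(V₂/V₁) / ln(z₂/z₁)
α = ln(9.1/7.38) / ln(134.0/15.0) = ln(1.2331) / ln(8.9333)
  = 0.20950 / 2.18979 = 0.09567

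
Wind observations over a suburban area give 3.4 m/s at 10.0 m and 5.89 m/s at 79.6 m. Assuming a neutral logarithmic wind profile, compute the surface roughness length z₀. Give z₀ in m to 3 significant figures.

z₀ ≈ 0.589 m

Log law: V(z) ∝ ln(z/z₀). With r = V₁/V₂ = 3.4/5.89 = 0.57725,
r · ln(z₂/z₀) = ln(z₁/z₀) ⇒ ln z₀ = (ln z₁ − r·ln z₂)/(1 − r)
ln z₀ = (2.30259 − 0.57725×4.37701) / 0.42275 = -0.5300
z₀ = exp(-0.5300) = 0.5886 m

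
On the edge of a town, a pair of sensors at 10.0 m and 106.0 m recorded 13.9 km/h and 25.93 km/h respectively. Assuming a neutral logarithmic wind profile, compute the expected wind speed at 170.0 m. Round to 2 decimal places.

28.34 km/h

Log law: V ∝ ln(z/z₀). From the pair, with r = V₁/V₂ = 0.53606,
ln z₀ = (ln z₁ − r·ln z₂)/(1 − r) = (2.3026 − 0.53606×4.6634)/0.46394 = -0.4253 → z₀ = 0.6536 m
V₃ = V₁ · ln(z₃/z₀)/ln(z₁/z₀) = 13.9 × 5.5610/2.7278 = 28.3370 km/h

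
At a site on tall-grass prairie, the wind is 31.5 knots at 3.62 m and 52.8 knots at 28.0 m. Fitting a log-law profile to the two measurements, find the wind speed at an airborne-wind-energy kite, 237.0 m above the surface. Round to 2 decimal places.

75.04 knots

Log law: V ∝ ln(z/z₀). From the pair, with r = V₁/V₂ = 0.59659,
ln z₀ = (ln z₁ − r·ln z₂)/(1 − r) = (1.2865 − 0.59659×3.3322)/0.40341 = -1.7389 → z₀ = 0.1757 m
V₃ = V₁ · ln(z₃/z₀)/ln(z₁/z₀) = 31.5 × 7.2070/3.0254 = 75.0384 knots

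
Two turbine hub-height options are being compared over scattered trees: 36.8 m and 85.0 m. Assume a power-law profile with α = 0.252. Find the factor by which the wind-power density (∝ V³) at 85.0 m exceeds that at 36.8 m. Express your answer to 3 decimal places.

Speed ratio: V_B/V_A = (z_B/z_A)^α = (85.0/36.8)^0.252 = (2.3098)^0.252 = 1.23487
Power-density ratio: P_B/P_A = (V_B/V_A)³ = (1.23487)³ = 1.88304

1.883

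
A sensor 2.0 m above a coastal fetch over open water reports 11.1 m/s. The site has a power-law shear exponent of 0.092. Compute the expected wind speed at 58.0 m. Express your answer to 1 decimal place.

Power-law profile: V₂ = V₁ · (z₂/z₁)^α
V₂ = 11.1 × (58.0/2.0)^0.092 = 11.1 × (29.0000)^0.092
    = 11.1 × 1.3631 = 15.1309 m/s

15.1 m/s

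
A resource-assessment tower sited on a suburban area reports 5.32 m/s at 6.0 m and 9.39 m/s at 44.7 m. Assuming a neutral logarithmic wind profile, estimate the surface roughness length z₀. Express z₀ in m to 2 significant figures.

Log law: V(z) ∝ ln(z/z₀). With r = V₁/V₂ = 5.32/9.39 = 0.56656,
r · ln(z₂/z₀) = ln(z₁/z₀) ⇒ ln z₀ = (ln z₁ − r·ln z₂)/(1 − r)
ln z₀ = (1.79176 − 0.56656×3.79997) / 0.43344 = -0.8332
z₀ = exp(-0.8332) = 0.4346 m

z₀ ≈ 0.43 m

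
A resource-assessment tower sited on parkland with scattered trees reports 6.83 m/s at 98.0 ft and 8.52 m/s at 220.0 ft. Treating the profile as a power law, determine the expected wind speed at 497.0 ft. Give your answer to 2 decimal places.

10.65 m/s

First find α: α = ln(V₂/V₁)/ln(z₂/z₁) = ln(8.52/6.83)/ln(220.0/98.0) = 0.22109/0.80866 = 0.2734
Extrapolate from 220.0 ft to 497.0 ft: V₃ = 8.52 × (497.0/220.0)^0.2734 = 8.52 × 1.2496 = 10.6465 m/s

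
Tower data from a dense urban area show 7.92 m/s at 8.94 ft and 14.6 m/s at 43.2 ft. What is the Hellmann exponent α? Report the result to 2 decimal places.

Power law: V₂/V₁ = (z₂/z₁)^α ⇒ α = ln(V₂/V₁) / ln(z₂/z₁)
α = ln(14.6/7.92) / ln(43.2/8.94) = ln(1.8434) / ln(4.8322)
  = 0.61163 / 1.57530 = 0.38826

α ≈ 0.39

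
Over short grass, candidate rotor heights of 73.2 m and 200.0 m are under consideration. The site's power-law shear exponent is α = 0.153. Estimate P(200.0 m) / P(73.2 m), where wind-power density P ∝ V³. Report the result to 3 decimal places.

Speed ratio: V_B/V_A = (z_B/z_A)^α = (200.0/73.2)^0.153 = (2.7322)^0.153 = 1.16624
Power-density ratio: P_B/P_A = (V_B/V_A)³ = (1.16624)³ = 1.58622

1.586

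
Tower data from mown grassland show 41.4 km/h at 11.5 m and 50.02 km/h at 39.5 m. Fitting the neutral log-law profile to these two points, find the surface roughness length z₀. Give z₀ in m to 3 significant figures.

Log law: V(z) ∝ ln(z/z₀). With r = V₁/V₂ = 41.4/50.02 = 0.82767,
r · ln(z₂/z₀) = ln(z₁/z₀) ⇒ ln z₀ = (ln z₁ − r·ln z₂)/(1 − r)
ln z₀ = (2.44235 − 0.82767×3.67630) / 0.17233 = -3.4841
z₀ = exp(-3.4841) = 0.03068 m

z₀ ≈ 0.0307 m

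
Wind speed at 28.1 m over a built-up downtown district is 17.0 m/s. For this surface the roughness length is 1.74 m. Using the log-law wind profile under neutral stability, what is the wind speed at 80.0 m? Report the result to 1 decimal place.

Log law: V(z) ∝ ln(z/z₀), so V₂/V₁ = ln(z₂/z₀) / ln(z₁/z₀).
ln(80.0/1.74) = 3.8281, ln(28.1/1.74) = 2.7819
V₂ = 17.0 × 3.8281/2.7819 = 17.0 × 1.3761 = 23.3936 m/s

23.4 m/s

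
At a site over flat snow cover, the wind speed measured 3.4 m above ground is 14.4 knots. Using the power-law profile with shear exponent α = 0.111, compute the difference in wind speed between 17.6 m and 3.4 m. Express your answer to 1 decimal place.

2.9 knots

Power law: V₂ = V₁ · (z₂/z₁)^α = 14.4 × (5.1765)^0.111 = 17.2830 knots
ΔV = 17.2830 − 14.4 = 2.8830 knots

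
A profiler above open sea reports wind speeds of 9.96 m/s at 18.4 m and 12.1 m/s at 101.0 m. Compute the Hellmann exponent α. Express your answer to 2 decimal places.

Power law: V₂/V₁ = (z₂/z₁)^α ⇒ α = ln(V₂/V₁) / ln(z₂/z₁)
α = ln(12.1/9.96) / ln(101.0/18.4) = ln(1.2149) / ln(5.4891)
  = 0.19463 / 1.70277 = 0.11430

α ≈ 0.11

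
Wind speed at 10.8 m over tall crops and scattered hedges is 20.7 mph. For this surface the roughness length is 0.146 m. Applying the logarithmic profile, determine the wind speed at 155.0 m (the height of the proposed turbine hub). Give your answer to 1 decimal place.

Log law: V(z) ∝ ln(z/z₀), so V₂/V₁ = ln(z₂/z₀) / ln(z₁/z₀).
ln(155.0/0.146) = 6.9676, ln(10.8/0.146) = 4.3037
V₂ = 20.7 × 6.9676/4.3037 = 20.7 × 1.6190 = 33.5128 mph

33.5 mph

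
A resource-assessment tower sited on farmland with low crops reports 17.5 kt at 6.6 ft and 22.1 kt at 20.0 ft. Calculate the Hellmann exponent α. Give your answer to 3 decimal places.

α ≈ 0.211

Power law: V₂/V₁ = (z₂/z₁)^α ⇒ α = ln(V₂/V₁) / ln(z₂/z₁)
α = ln(22.1/17.5) / ln(20.0/6.6) = ln(1.2629) / ln(3.0303)
  = 0.23338 / 1.10866 = 0.21050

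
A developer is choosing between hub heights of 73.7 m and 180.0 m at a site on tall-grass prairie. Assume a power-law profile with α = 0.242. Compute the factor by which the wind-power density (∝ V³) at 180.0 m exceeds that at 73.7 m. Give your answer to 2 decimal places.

1.91

Speed ratio: V_B/V_A = (z_B/z_A)^α = (180.0/73.7)^0.242 = (2.4423)^0.242 = 1.24122
Power-density ratio: P_B/P_A = (V_B/V_A)³ = (1.24122)³ = 1.91226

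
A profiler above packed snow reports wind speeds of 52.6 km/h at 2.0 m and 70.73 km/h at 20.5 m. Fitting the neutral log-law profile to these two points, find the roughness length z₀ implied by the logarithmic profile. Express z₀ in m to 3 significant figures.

Log law: V(z) ∝ ln(z/z₀). With r = V₁/V₂ = 52.6/70.73 = 0.74367,
r · ln(z₂/z₀) = ln(z₁/z₀) ⇒ ln z₀ = (ln z₁ − r·ln z₂)/(1 − r)
ln z₀ = (0.69315 − 0.74367×3.02042) / 0.25633 = -6.0589
z₀ = exp(-6.0589) = 0.002337 m

z₀ ≈ 0.00234 m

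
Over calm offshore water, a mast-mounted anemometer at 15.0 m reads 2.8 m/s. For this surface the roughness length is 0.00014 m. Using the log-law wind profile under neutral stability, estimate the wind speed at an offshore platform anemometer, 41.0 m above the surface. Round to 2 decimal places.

Log law: V(z) ∝ ln(z/z₀), so V₂/V₁ = ln(z₂/z₀) / ln(z₁/z₀).
ln(41.0/0.00014) = 12.5874, ln(15.0/0.00014) = 11.5819
V₂ = 2.8 × 12.5874/11.5819 = 2.8 × 1.0868 = 3.0431 m/s

3.04 m/s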